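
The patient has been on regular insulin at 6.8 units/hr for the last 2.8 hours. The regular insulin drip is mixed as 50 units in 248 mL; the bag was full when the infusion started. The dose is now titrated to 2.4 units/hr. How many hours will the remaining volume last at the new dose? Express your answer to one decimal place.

12.9 hours

Initial rate:
Concentration = 50 units ÷ 248 mL = 0.2016129 units/mL
Rate = 6.8 units/hr ÷ 0.2016129 units/mL = 33.728 mL/hr
Volume infused so far = 33.728 mL/hr × 2.8 hr = 94.4384 mL
Volume remaining = 248 − 94.4384 = 153.5616 mL
New rate:
Rate = 2.4 units/hr ÷ 0.2016129 units/mL = 11.904 mL/hr
Time remaining = 153.5616 mL ÷ 11.904 mL/hr = 12.9 hr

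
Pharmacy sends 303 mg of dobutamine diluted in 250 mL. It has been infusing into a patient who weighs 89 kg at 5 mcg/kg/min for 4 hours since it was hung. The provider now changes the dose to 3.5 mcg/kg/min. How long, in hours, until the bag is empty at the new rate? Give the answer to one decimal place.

10.5 hours

Initial rate:
Dose = 5 mcg/kg/min × 89 kg = 445 mcg/min
445 mcg/min × 60 min/hr = 26700 mcg/hr
Concentration = 303 mg ÷ 250 mL = 1.212 mg/mL = 1212 mcg/mL
Rate = 26700 mcg/hr ÷ 1212 mcg/mL = 22.0297 mL/hr
Volume infused so far = 22.0297 mL/hr × 4 hr = 88.11881 mL
Volume remaining = 250 − 88.11881 = 161.8812 mL
New rate:
Dose = 3.5 mcg/kg/min × 89 kg = 311.5 mcg/min
311.5 mcg/min × 60 min/hr = 18690 mcg/hr
Rate = 18690 mcg/hr ÷ 1212 mcg/mL = 15.42079 mL/hr
Time remaining = 161.8812 mL ÷ 15.42079 mL/hr = 10.49759 hr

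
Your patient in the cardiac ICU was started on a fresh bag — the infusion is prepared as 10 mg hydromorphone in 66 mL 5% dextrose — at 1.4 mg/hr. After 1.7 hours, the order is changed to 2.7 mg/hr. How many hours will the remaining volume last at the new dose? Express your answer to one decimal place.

Initial rate:
Concentration = 10 mg ÷ 66 mL = 0.1515152 mg/mL
Rate = 1.4 mg/hr ÷ 0.1515152 mg/mL = 9.24 mL/hr
Volume infused so far = 9.24 mL/hr × 1.7 hr = 15.708 mL
Volume remaining = 66 − 15.708 = 50.292 mL
New rate:
Rate = 2.7 mg/hr ÷ 0.1515152 mg/mL = 17.82 mL/hr
Time remaining = 50.292 mL ÷ 17.82 mL/hr = 2.822222 hr

2.8 hours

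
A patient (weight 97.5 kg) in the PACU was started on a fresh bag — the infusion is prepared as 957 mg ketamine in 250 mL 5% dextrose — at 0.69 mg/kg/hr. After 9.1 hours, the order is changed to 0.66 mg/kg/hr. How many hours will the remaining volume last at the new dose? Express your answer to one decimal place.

Initial rate:
Dose = 0.69 mg/kg/hr × 97.5 kg = 67.275 mg/hr
Concentration = 957 mg ÷ 250 mL = 3.828 mg/mL
Rate = 67.275 mg/hr ÷ 3.828 mg/mL = 17.57445 mL/hr
Volume infused so far = 17.57445 mL/hr × 9.1 hr = 159.9275 mL
Volume remaining = 250 − 159.9275 = 90.07249 mL
New rate:
Dose = 0.66 mg/kg/hr × 97.5 kg = 64.35 mg/hr
Rate = 64.35 mg/hr ÷ 3.828 mg/mL = 16.81034 mL/hr
Time remaining = 90.07249 mL ÷ 16.81034 mL/hr = 5.358159 hr

5.4 hours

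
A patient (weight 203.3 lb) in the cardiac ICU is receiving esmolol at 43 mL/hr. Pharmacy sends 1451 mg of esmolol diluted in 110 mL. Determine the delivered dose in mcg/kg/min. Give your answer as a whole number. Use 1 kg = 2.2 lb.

Weight = 203.3 lb ÷ 2.2 lb/kg = 92.40909 kg
Concentration = 1451 mg ÷ 110 mL = 13.19091 mg/mL = 13190.91 mcg/mL
Drug rate = 43 mL/hr × 13190.91 mcg/mL = 567209.1 mcg/hr
567209.1 mcg/hr ÷ 60 min/hr = 9453.485 mcg/min
9453.485 mcg/min ÷ 92.40909 kg = 102.3004 mcg/kg/min

102 mcg/kg/min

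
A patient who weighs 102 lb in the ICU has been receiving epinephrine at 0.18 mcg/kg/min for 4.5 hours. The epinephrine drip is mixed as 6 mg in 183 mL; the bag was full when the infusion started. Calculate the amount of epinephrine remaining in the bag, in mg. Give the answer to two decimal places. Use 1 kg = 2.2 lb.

Weight = 102 lb ÷ 2.2 lb/kg = 46.36364 kg
Dose = 0.18 mcg/kg/min × 46.36364 kg = 8.345455 mcg/min
8.345455 mcg/min × 60 min/hr = 500.7273 mcg/hr
Concentration = 6 mg ÷ 183 mL = 0.03278689 mg/mL = 32.78689 mcg/mL
Rate = 500.7273 mcg/hr ÷ 32.78689 mcg/mL = 15.27218 mL/hr
Volume infused = 15.27218 mL/hr × 4.5 hr = 68.72482 mL
Volume remaining = 183 − 68.72482 = 114.2752 mL
Drug remaining = 114.2752 mL × 32.78689 mcg/mL = 3746.727 mcg = 3.746727 mg

3.75 mg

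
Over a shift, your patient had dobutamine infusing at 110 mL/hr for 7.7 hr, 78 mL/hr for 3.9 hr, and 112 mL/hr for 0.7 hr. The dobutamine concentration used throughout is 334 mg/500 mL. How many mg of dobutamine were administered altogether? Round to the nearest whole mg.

Concentration = 334 mg ÷ 500 mL = 0.668 mg/mL
Stage 1: 110 mL/hr × 7.7 hr = 847 mL → 847 mL × 0.668 mg/mL = 565.796 mg
Stage 2: 78 mL/hr × 3.9 hr = 304.2 mL → 304.2 mL × 0.668 mg/mL = 203.2056 mg
Stage 3: 112 mL/hr × 0.7 hr = 78.4 mL → 78.4 mL × 0.668 mg/mL = 52.3712 mg
Total = 565.796 + 203.2056 + 52.3712 = 821.3728 mg

821 mg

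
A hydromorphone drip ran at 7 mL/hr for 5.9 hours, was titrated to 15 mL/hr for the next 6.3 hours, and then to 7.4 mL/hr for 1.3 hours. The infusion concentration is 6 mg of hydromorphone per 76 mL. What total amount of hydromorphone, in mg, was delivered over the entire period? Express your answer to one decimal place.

Concentration = 6 mg ÷ 76 mL = 0.07894737 mg/mL
Stage 1: 7 mL/hr × 5.9 hr = 41.3 mL → 41.3 mL × 0.07894737 mg/mL = 3.260526 mg
Stage 2: 15 mL/hr × 6.3 hr = 94.5 mL → 94.5 mL × 0.07894737 mg/mL = 7.460526 mg
Stage 3: 7.4 mL/hr × 1.3 hr = 9.62 mL → 9.62 mL × 0.07894737 mg/mL = 0.7594737 mg
Total = 3.260526 + 7.460526 + 0.7594737 = 11.48053 mg

11.5 mg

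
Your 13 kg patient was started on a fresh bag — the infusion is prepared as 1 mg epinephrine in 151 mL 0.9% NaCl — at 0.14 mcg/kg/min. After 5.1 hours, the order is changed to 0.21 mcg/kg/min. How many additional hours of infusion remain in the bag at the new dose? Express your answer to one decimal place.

Initial rate:
Dose = 0.14 mcg/kg/min × 13 kg = 1.82 mcg/min
1.82 mcg/min × 60 min/hr = 109.2 mcg/hr
Concentration = 1 mg ÷ 151 mL = 0.006622517 mg/mL = 6.622517 mcg/mL
Rate = 109.2 mcg/hr ÷ 6.622517 mcg/mL = 16.4892 mL/hr
Volume infused so far = 16.4892 mL/hr × 5.1 hr = 84.09492 mL
Volume remaining = 151 − 84.09492 = 66.90508 mL
New rate:
Dose = 0.21 mcg/kg/min × 13 kg = 2.73 mcg/min
2.73 mcg/min × 60 min/hr = 163.8 mcg/hr
Rate = 163.8 mcg/hr ÷ 6.622517 mcg/mL = 24.7338 mL/hr
Time remaining = 66.90508 mL ÷ 24.7338 mL/hr = 2.705006 hr

2.7 hours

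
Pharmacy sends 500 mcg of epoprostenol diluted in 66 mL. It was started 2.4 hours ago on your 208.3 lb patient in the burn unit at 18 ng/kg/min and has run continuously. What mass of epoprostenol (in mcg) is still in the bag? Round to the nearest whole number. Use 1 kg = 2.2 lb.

Weight = 208.3 lb ÷ 2.2 lb/kg = 94.68182 kg
Dose = 18 ng/kg/min × 94.68182 kg = 1704.273 ng/min
1704.273 ng/min × 60 min/hr = 102256.4 ng/hr
Concentration = 500 mcg ÷ 66 mL = 7.575758 mcg/mL = 7575.758 ng/mL
Rate = 102256.4 ng/hr ÷ 7575.758 ng/mL = 13.49784 mL/hr
Volume infused = 13.49784 mL/hr × 2.4 hr = 32.39482 mL
Volume remaining = 66 − 32.39482 = 33.60518 mL
Drug remaining = 33.60518 mL × 7575.758 ng/mL = 254584.7 ng = 254.5847 mcg

255 mcg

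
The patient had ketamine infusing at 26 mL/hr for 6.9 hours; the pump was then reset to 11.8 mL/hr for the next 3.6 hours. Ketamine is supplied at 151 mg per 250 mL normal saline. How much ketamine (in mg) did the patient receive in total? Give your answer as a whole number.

Concentration = 151 mg ÷ 250 mL = 0.604 mg/mL
Stage 1: 26 mL/hr × 6.9 hr = 179.4 mL → 179.4 mL × 0.604 mg/mL = 108.3576 mg
Stage 2: 11.8 mL/hr × 3.6 hr = 42.48 mL → 42.48 mL × 0.604 mg/mL = 25.65792 mg
Total = 108.3576 + 25.65792 = 134.0155 mg

134 mg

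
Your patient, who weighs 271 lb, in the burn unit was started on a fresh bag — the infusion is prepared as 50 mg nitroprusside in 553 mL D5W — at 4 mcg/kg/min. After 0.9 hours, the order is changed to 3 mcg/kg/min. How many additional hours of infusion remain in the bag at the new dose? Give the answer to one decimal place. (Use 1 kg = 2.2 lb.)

Initial rate:
Weight = 271 lb ÷ 2.2 lb/kg = 123.1818 kg
Dose = 4 mcg/kg/min × 123.1818 kg = 492.7273 mcg/min
492.7273 mcg/min × 60 min/hr = 29563.64 mcg/hr
Concentration = 50 mg ÷ 553 mL = 0.09041591 mg/mL = 90.41591 mcg/mL
Rate = 29563.64 mcg/hr ÷ 90.41591 mcg/mL = 326.9738 mL/hr
Volume infused so far = 326.9738 mL/hr × 0.9 hr = 294.2764 mL
Volume remaining = 553 − 294.2764 = 258.7236 mL
New rate:
Dose = 3 mcg/kg/min × 123.1818 kg = 369.5455 mcg/min
369.5455 mcg/min × 60 min/hr = 22172.73 mcg/hr
Rate = 22172.73 mcg/hr ÷ 90.41591 mcg/mL = 245.2304 mL/hr
Time remaining = 258.7236 mL ÷ 245.2304 mL/hr = 1.055023 hr

1.1 hours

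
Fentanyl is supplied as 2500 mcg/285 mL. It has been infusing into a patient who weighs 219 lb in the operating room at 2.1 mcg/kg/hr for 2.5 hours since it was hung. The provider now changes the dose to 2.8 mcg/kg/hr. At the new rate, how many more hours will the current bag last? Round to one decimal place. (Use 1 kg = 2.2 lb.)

7.1 hours

Initial rate:
Weight = 219 lb ÷ 2.2 lb/kg = 99.54545 kg
Dose = 2.1 mcg/kg/hr × 99.54545 kg = 209.0455 mcg/hr
Concentration = 2500 mcg ÷ 285 mL = 8.77193 mcg/mL
Rate = 209.0455 mcg/hr ÷ 8.77193 mcg/mL = 23.83118 mL/hr
Volume infused so far = 23.83118 mL/hr × 2.5 hr = 59.57795 mL
Volume remaining = 285 − 59.57795 = 225.422 mL
New rate:
Dose = 2.8 mcg/kg/hr × 99.54545 kg = 278.7273 mcg/hr
Rate = 278.7273 mcg/hr ÷ 8.77193 mcg/mL = 31.77491 mL/hr
Time remaining = 225.422 mL ÷ 31.77491 mL/hr = 7.094341 hr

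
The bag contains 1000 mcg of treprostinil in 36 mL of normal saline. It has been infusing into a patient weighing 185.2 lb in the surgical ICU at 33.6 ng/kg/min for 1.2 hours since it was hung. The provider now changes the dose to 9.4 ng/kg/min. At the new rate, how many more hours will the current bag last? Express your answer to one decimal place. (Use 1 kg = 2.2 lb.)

16.8 hours

Initial rate:
Weight = 185.2 lb ÷ 2.2 lb/kg = 84.18182 kg
Dose = 33.6 ng/kg/min × 84.18182 kg = 2828.509 ng/min
2828.509 ng/min × 60 min/hr = 169710.5 ng/hr
Concentration = 1000 mcg ÷ 36 mL = 27.77778 mcg/mL = 27777.78 ng/mL
Rate = 169710.5 ng/hr ÷ 27777.78 ng/mL = 6.10958 mL/hr
Volume infused so far = 6.10958 mL/hr × 1.2 hr = 7.331496 mL
Volume remaining = 36 − 7.331496 = 28.6685 mL
New rate:
Dose = 9.4 ng/kg/min × 84.18182 kg = 791.3091 ng/min
791.3091 ng/min × 60 min/hr = 47478.55 ng/hr
Rate = 47478.55 ng/hr ÷ 27777.78 ng/mL = 1.709228 mL/hr
Time remaining = 28.6685 mL ÷ 1.709228 mL/hr = 16.77278 hr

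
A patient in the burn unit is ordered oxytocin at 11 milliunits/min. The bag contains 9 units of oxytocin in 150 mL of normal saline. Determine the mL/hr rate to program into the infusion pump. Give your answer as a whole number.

11 mL/hr

11 milliunits/min × 60 min/hr = 660 milliunits/hr
Concentration = 9 units ÷ 150 mL = 0.06 units/mL = 60 milliunits/mL
Rate = 660 milliunits/hr ÷ 60 milliunits/mL = 11 mL/hr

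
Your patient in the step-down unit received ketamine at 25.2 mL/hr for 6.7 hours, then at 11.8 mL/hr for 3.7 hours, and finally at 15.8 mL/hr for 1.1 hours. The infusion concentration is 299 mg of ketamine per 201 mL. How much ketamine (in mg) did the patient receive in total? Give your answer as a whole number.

342 mg

Concentration = 299 mg ÷ 201 mL = 1.487562 mg/mL
Stage 1: 25.2 mL/hr × 6.7 hr = 168.84 mL → 168.84 mL × 1.487562 mg/mL = 251.16 mg
Stage 2: 11.8 mL/hr × 3.7 hr = 43.66 mL → 43.66 mL × 1.487562 mg/mL = 64.94697 mg
Stage 3: 15.8 mL/hr × 1.1 hr = 17.38 mL → 17.38 mL × 1.487562 mg/mL = 25.85383 mg
Total = 251.16 + 64.94697 + 25.85383 = 341.9608 mg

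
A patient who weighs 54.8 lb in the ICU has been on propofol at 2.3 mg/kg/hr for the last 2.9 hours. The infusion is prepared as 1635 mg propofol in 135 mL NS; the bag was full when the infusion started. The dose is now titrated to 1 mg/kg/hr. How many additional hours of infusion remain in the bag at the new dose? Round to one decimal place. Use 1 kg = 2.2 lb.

59.0 hours

Initial rate:
Weight = 54.8 lb ÷ 2.2 lb/kg = 24.90909 kg
Dose = 2.3 mg/kg/hr × 24.90909 kg = 57.29091 mg/hr
Concentration = 1635 mg ÷ 135 mL = 12.11111 mg/mL
Rate = 57.29091 mg/hr ÷ 12.11111 mg/mL = 4.730442 mL/hr
Volume infused so far = 4.730442 mL/hr × 2.9 hr = 13.71828 mL
Volume remaining = 135 − 13.71828 = 121.2817 mL
New rate:
Dose = 1 mg/kg/hr × 24.90909 kg = 24.90909 mg/hr
Rate = 24.90909 mg/hr ÷ 12.11111 mg/mL = 2.056714 mL/hr
Time remaining = 121.2817 mL ÷ 2.056714 mL/hr = 58.96869 hr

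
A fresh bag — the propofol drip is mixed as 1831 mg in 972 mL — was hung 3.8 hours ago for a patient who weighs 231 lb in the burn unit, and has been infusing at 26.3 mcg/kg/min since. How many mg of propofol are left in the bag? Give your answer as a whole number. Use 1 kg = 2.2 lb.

1201 mg

Weight = 231 lb ÷ 2.2 lb/kg = 105 kg
Dose = 26.3 mcg/kg/min × 105 kg = 2761.5 mcg/min
2761.5 mcg/min × 60 min/hr = 165690 mcg/hr
Concentration = 1831 mg ÷ 972 mL = 1.883745 mg/mL = 1883.745 mcg/mL
Rate = 165690 mcg/hr ÷ 1883.745 mcg/mL = 87.95777 mL/hr
Volume infused = 87.95777 mL/hr × 3.8 hr = 334.2395 mL
Volume remaining = 972 − 334.2395 = 637.7605 mL
Drug remaining = 637.7605 mL × 1883.745 mcg/mL = 1201378 mcg = 1201.378 mg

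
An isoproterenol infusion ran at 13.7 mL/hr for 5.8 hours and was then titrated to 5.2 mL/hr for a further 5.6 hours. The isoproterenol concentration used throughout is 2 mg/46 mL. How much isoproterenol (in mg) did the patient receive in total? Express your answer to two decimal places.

Concentration = 2 mg ÷ 46 mL = 0.04347826 mg/mL
Stage 1: 13.7 mL/hr × 5.8 hr = 79.46 mL → 79.46 mL × 0.04347826 mg/mL = 3.454783 mg
Stage 2: 5.2 mL/hr × 5.6 hr = 29.12 mL → 29.12 mL × 0.04347826 mg/mL = 1.266087 mg
Total = 3.454783 + 1.266087 = 4.72087 mg

4.72 mg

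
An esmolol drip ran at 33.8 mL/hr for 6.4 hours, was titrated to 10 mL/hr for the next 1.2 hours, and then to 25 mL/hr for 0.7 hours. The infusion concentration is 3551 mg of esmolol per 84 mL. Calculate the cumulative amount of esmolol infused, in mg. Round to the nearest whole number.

10392 mg

Concentration = 3551 mg ÷ 84 mL = 42.27381 mg/mL
Stage 1: 33.8 mL/hr × 6.4 hr = 216.32 mL → 216.32 mL × 42.27381 mg/mL = 9144.67 mg
Stage 2: 10 mL/hr × 1.2 hr = 12 mL → 12 mL × 42.27381 mg/mL = 507.2857 mg
Stage 3: 25 mL/hr × 0.7 hr = 17.5 mL → 17.5 mL × 42.27381 mg/mL = 739.7917 mg
Total = 9144.67 + 507.2857 + 739.7917 = 10391.75 mg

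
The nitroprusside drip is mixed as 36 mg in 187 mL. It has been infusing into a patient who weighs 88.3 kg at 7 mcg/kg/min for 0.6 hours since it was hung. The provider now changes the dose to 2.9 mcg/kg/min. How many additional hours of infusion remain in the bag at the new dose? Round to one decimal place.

0.9 hours

Initial rate:
Dose = 7 mcg/kg/min × 88.3 kg = 618.1 mcg/min
618.1 mcg/min × 60 min/hr = 37086 mcg/hr
Concentration = 36 mg ÷ 187 mL = 0.1925134 mg/mL = 192.5134 mcg/mL
Rate = 37086 mcg/hr ÷ 192.5134 mcg/mL = 192.6412 mL/hr
Volume infused so far = 192.6412 mL/hr × 0.6 hr = 115.5847 mL
Volume remaining = 187 − 115.5847 = 71.4153 mL
New rate:
Dose = 2.9 mcg/kg/min × 88.3 kg = 256.07 mcg/min
256.07 mcg/min × 60 min/hr = 15364.2 mcg/hr
Rate = 15364.2 mcg/hr ÷ 192.5134 mcg/mL = 79.80848 mL/hr
Time remaining = 71.4153 mL ÷ 79.80848 mL/hr = 0.8948334 hr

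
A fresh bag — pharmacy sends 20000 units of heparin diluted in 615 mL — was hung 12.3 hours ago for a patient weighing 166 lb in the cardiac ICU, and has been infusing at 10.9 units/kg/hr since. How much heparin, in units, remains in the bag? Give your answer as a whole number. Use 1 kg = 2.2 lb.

Weight = 166 lb ÷ 2.2 lb/kg = 75.45455 kg
Dose = 10.9 units/kg/hr × 75.45455 kg = 822.4545 units/hr
Concentration = 20000 units ÷ 615 mL = 32.52033 units/mL
Rate = 822.4545 units/hr ÷ 32.52033 units/mL = 25.29048 mL/hr
Volume infused = 25.29048 mL/hr × 12.3 hr = 311.0729 mL
Volume remaining = 615 − 311.0729 = 303.9271 mL
Drug remaining = 303.9271 mL × 32.52033 units/mL = 9883.809 units

9884 units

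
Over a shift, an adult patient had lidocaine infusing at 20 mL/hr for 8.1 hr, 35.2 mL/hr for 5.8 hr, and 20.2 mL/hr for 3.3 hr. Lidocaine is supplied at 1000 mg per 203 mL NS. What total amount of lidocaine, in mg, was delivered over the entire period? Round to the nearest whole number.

Concentration = 1000 mg ÷ 203 mL = 4.926108 mg/mL
Stage 1: 20 mL/hr × 8.1 hr = 162 mL → 162 mL × 4.926108 mg/mL = 798.0296 mg
Stage 2: 35.2 mL/hr × 5.8 hr = 204.16 mL → 204.16 mL × 4.926108 mg/mL = 1005.714 mg
Stage 3: 20.2 mL/hr × 3.3 hr = 66.66 mL → 66.66 mL × 4.926108 mg/mL = 328.3744 mg
Total = 798.0296 + 1005.714 + 328.3744 = 2132.118 mg

2132 mg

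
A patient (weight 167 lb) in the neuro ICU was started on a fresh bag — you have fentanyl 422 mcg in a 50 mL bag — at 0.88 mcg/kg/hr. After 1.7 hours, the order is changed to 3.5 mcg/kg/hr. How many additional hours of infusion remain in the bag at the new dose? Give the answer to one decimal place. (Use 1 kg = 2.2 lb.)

1.2 hours

Initial rate:
Weight = 167 lb ÷ 2.2 lb/kg = 75.90909 kg
Dose = 0.88 mcg/kg/hr × 75.90909 kg = 66.8 mcg/hr
Concentration = 422 mcg ÷ 50 mL = 8.44 mcg/mL
Rate = 66.8 mcg/hr ÷ 8.44 mcg/mL = 7.914692 mL/hr
Volume infused so far = 7.914692 mL/hr × 1.7 hr = 13.45498 mL
Volume remaining = 50 − 13.45498 = 36.54502 mL
New rate:
Dose = 3.5 mcg/kg/hr × 75.90909 kg = 265.6818 mcg/hr
Rate = 265.6818 mcg/hr ÷ 8.44 mcg/mL = 31.47889 mL/hr
Time remaining = 36.54502 mL ÷ 31.47889 mL/hr = 1.160938 hr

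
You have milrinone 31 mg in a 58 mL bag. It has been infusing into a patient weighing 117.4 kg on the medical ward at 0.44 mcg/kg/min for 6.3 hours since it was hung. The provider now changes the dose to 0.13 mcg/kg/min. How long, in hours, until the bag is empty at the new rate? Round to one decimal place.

12.5 hours

Initial rate:
Dose = 0.44 mcg/kg/min × 117.4 kg = 51.656 mcg/min
51.656 mcg/min × 60 min/hr = 3099.36 mcg/hr
Concentration = 31 mg ÷ 58 mL = 0.5344828 mg/mL = 534.4828 mcg/mL
Rate = 3099.36 mcg/hr ÷ 534.4828 mcg/mL = 5.798803 mL/hr
Volume infused so far = 5.798803 mL/hr × 6.3 hr = 36.53246 mL
Volume remaining = 58 − 36.53246 = 21.46754 mL
New rate:
Dose = 0.13 mcg/kg/min × 117.4 kg = 15.262 mcg/min
15.262 mcg/min × 60 min/hr = 915.72 mcg/hr
Rate = 915.72 mcg/hr ÷ 534.4828 mcg/mL = 1.713283 mL/hr
Time remaining = 21.46754 mL ÷ 1.713283 mL/hr = 12.53007 hr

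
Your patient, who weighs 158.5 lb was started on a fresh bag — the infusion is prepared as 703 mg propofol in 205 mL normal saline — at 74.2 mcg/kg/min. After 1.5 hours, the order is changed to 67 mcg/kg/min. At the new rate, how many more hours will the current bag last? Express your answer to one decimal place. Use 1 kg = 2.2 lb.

0.8 hours

Initial rate:
Weight = 158.5 lb ÷ 2.2 lb/kg = 72.04545 kg
Dose = 74.2 mcg/kg/min × 72.04545 kg = 5345.773 mcg/min
5345.773 mcg/min × 60 min/hr = 320746.4 mcg/hr
Concentration = 703 mg ÷ 205 mL = 3.429268 mg/mL = 3429.268 mcg/mL
Rate = 320746.4 mcg/hr ÷ 3429.268 mcg/mL = 93.53201 mL/hr
Volume infused so far = 93.53201 mL/hr × 1.5 hr = 140.298 mL
Volume remaining = 205 − 140.298 = 64.70198 mL
New rate:
Dose = 67 mcg/kg/min × 72.04545 kg = 4827.045 mcg/min
4827.045 mcg/min × 60 min/hr = 289622.7 mcg/hr
Rate = 289622.7 mcg/hr ÷ 3429.268 mcg/mL = 84.45613 mL/hr
Time remaining = 64.70198 mL ÷ 84.45613 mL/hr = 0.7661017 hr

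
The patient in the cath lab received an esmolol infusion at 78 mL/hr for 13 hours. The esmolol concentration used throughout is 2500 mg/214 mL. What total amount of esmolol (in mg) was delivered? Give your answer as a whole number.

Concentration = 2500 mg ÷ 214 mL = 11.68224 mg/mL = 11682.24 mcg/mL
Drug rate = 78 mL/hr × 11682.24 mcg/mL = 911215 mcg/hr
Total = 911215 mcg/hr × 13 hr = 11845794 mcg = 11845.79 mg

11846 mg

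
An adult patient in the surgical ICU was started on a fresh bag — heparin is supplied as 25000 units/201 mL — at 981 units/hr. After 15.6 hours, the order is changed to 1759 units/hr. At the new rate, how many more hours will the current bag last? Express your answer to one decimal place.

Initial rate:
Concentration = 25000 units ÷ 201 mL = 124.3781 units/mL
Rate = 981 units/hr ÷ 124.3781 units/mL = 7.88724 mL/hr
Volume infused so far = 7.88724 mL/hr × 15.6 hr = 123.0409 mL
Volume remaining = 201 − 123.0409 = 77.95906 mL
New rate:
Rate = 1759 units/hr ÷ 124.3781 units/mL = 14.14236 mL/hr
Time remaining = 77.95906 mL ÷ 14.14236 mL/hr = 5.51245 hr

5.5 hours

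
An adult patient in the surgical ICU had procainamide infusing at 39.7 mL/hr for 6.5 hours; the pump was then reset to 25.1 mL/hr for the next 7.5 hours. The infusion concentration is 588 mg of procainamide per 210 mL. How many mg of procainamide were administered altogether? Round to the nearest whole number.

1250 mg

Concentration = 588 mg ÷ 210 mL = 2.8 mg/mL
Stage 1: 39.7 mL/hr × 6.5 hr = 258.05 mL → 258.05 mL × 2.8 mg/mL = 722.54 mg
Stage 2: 25.1 mL/hr × 7.5 hr = 188.25 mL → 188.25 mL × 2.8 mg/mL = 527.1 mg
Total = 722.54 + 527.1 = 1249.64 mg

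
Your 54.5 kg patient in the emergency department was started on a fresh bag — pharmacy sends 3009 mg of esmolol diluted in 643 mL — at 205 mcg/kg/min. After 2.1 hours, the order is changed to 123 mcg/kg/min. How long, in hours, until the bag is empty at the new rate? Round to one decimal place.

Initial rate:
Dose = 205 mcg/kg/min × 54.5 kg = 11172.5 mcg/min
11172.5 mcg/min × 60 min/hr = 670350 mcg/hr
Concentration = 3009 mg ÷ 643 mL = 4.679627 mg/mL = 4679.627 mcg/mL
Rate = 670350 mcg/hr ÷ 4679.627 mcg/mL = 143.2486 mL/hr
Volume infused so far = 143.2486 mL/hr × 2.1 hr = 300.8221 mL
Volume remaining = 643 − 300.8221 = 342.1779 mL
New rate:
Dose = 123 mcg/kg/min × 54.5 kg = 6703.5 mcg/min
6703.5 mcg/min × 60 min/hr = 402210 mcg/hr
Rate = 402210 mcg/hr ÷ 4679.627 mcg/mL = 85.94916 mL/hr
Time remaining = 342.1779 mL ÷ 85.94916 mL/hr = 3.981167 hr

4.0 hours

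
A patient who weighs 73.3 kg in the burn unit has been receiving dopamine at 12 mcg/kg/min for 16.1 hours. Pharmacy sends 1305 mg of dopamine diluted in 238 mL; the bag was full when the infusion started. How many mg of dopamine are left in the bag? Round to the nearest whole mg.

Dose = 12 mcg/kg/min × 73.3 kg = 879.6 mcg/min
879.6 mcg/min × 60 min/hr = 52776 mcg/hr
Concentration = 1305 mg ÷ 238 mL = 5.483193 mg/mL = 5483.193 mcg/mL
Rate = 52776 mcg/hr ÷ 5483.193 mcg/mL = 9.625048 mL/hr
Volume infused = 9.625048 mL/hr × 16.1 hr = 154.9633 mL
Volume remaining = 238 − 154.9633 = 83.03672 mL
Drug remaining = 83.03672 mL × 5483.193 mcg/mL = 455306.4 mcg = 455.3064 mg

455 mg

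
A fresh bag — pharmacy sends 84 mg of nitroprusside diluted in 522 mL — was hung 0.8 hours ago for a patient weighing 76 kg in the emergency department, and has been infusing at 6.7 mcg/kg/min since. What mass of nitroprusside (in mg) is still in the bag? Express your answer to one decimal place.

Dose = 6.7 mcg/kg/min × 76 kg = 509.2 mcg/min
509.2 mcg/min × 60 min/hr = 30552 mcg/hr
Concentration = 84 mg ÷ 522 mL = 0.1609195 mg/mL = 160.9195 mcg/mL
Rate = 30552 mcg/hr ÷ 160.9195 mcg/mL = 189.8589 mL/hr
Volume infused = 189.8589 mL/hr × 0.8 hr = 151.8871 mL
Volume remaining = 522 − 151.8871 = 370.1129 mL
Drug remaining = 370.1129 mL × 160.9195 mcg/mL = 59558.4 mcg = 59.5584 mg

59.6 mg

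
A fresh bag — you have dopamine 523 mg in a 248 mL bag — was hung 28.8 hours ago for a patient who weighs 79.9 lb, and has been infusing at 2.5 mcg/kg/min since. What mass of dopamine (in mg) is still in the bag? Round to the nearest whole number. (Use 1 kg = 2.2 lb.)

Weight = 79.9 lb ÷ 2.2 lb/kg = 36.31818 kg
Dose = 2.5 mcg/kg/min × 36.31818 kg = 90.79545 mcg/min
90.79545 mcg/min × 60 min/hr = 5447.727 mcg/hr
Concentration = 523 mg ÷ 248 mL = 2.108871 mg/mL = 2108.871 mcg/mL
Rate = 5447.727 mcg/hr ÷ 2108.871 mcg/mL = 2.583244 mL/hr
Volume infused = 2.583244 mL/hr × 28.8 hr = 74.39741 mL
Volume remaining = 248 − 74.39741 = 173.6026 mL
Drug remaining = 173.6026 mL × 2108.871 mcg/mL = 366105.5 mcg = 366.1055 mg

366 mg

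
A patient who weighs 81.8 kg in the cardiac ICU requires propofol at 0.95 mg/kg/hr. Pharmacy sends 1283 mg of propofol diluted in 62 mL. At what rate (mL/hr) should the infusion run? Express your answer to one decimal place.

Dose = 0.95 mg/kg/hr × 81.8 kg = 77.71 mg/hr
Concentration = 1283 mg ÷ 62 mL = 20.69355 mg/mL
Rate = 77.71 mg/hr ÷ 20.69355 mg/mL = 3.755277 mL/hr

3.8 mL/hr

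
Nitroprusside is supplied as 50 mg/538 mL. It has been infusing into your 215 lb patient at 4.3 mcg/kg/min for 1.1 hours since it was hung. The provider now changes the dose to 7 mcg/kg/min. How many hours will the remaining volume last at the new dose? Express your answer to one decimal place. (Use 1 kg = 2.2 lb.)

0.5 hours

Initial rate:
Weight = 215 lb ÷ 2.2 lb/kg = 97.72727 kg
Dose = 4.3 mcg/kg/min × 97.72727 kg = 420.2273 mcg/min
420.2273 mcg/min × 60 min/hr = 25213.64 mcg/hr
Concentration = 50 mg ÷ 538 mL = 0.0929368 mg/mL = 92.9368 mcg/mL
Rate = 25213.64 mcg/hr ÷ 92.9368 mcg/mL = 271.2987 mL/hr
Volume infused so far = 271.2987 mL/hr × 1.1 hr = 298.4286 mL
Volume remaining = 538 − 298.4286 = 239.5714 mL
New rate:
Dose = 7 mcg/kg/min × 97.72727 kg = 684.0909 mcg/min
684.0909 mcg/min × 60 min/hr = 41045.45 mcg/hr
Rate = 41045.45 mcg/hr ÷ 92.9368 mcg/mL = 441.6491 mL/hr
Time remaining = 239.5714 mL ÷ 441.6491 mL/hr = 0.5424474 hr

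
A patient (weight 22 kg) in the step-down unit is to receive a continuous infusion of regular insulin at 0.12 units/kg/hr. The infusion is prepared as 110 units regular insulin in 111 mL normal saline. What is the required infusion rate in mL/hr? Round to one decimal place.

Dose = 0.12 units/kg/hr × 22 kg = 2.64 units/hr
Concentration = 110 units ÷ 111 mL = 0.990991 units/mL
Rate = 2.64 units/hr ÷ 0.990991 units/mL = 2.664 mL/hr

2.7 mL/hr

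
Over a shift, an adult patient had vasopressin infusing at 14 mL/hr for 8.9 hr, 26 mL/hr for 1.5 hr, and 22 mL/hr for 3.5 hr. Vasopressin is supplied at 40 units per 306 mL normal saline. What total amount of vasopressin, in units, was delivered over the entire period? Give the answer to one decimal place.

Concentration = 40 units ÷ 306 mL = 0.130719 units/mL
Stage 1: 14 mL/hr × 8.9 hr = 124.6 mL → 124.6 mL × 0.130719 units/mL = 16.28758 units
Stage 2: 26 mL/hr × 1.5 hr = 39 mL → 39 mL × 0.130719 units/mL = 5.098039 units
Stage 3: 22 mL/hr × 3.5 hr = 77 mL → 77 mL × 0.130719 units/mL = 10.06536 units
Total = 16.28758 + 5.098039 + 10.06536 = 31.45098 units

31.5 units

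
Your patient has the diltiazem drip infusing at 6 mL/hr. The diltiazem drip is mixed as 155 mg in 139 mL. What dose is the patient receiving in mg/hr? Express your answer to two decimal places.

Concentration = 155 mg ÷ 139 mL = 1.115108 mg/mL
Drug rate = 6 mL/hr × 1.115108 mg/mL = 6.690647 mg/hr

6.69 mg/hr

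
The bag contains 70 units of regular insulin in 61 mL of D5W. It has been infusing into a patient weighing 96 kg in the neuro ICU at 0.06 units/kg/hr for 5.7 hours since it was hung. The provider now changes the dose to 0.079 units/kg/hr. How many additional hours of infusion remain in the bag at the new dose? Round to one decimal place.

Initial rate:
Dose = 0.06 units/kg/hr × 96 kg = 5.76 units/hr
Concentration = 70 units ÷ 61 mL = 1.147541 units/mL
Rate = 5.76 units/hr ÷ 1.147541 units/mL = 5.019429 mL/hr
Volume infused so far = 5.019429 mL/hr × 5.7 hr = 28.61074 mL
Volume remaining = 61 − 28.61074 = 32.38926 mL
New rate:
Dose = 0.079 units/kg/hr × 96 kg = 7.584 units/hr
Rate = 7.584 units/hr ÷ 1.147541 units/mL = 6.608914 mL/hr
Time remaining = 32.38926 mL ÷ 6.608914 mL/hr = 4.900844 hr

4.9 hours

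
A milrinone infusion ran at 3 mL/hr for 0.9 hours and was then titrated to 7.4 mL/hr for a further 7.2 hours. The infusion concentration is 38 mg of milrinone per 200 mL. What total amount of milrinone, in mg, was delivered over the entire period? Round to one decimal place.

Concentration = 38 mg ÷ 200 mL = 0.19 mg/mL
Stage 1: 3 mL/hr × 0.9 hr = 2.7 mL → 2.7 mL × 0.19 mg/mL = 0.513 mg
Stage 2: 7.4 mL/hr × 7.2 hr = 53.28 mL → 53.28 mL × 0.19 mg/mL = 10.1232 mg
Total = 0.513 + 10.1232 = 10.6362 mg

10.6 mg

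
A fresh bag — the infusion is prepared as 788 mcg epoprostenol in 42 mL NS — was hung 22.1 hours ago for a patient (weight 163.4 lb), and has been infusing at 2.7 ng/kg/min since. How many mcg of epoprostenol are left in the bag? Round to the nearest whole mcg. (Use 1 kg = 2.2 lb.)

Weight = 163.4 lb ÷ 2.2 lb/kg = 74.27273 kg
Dose = 2.7 ng/kg/min × 74.27273 kg = 200.5364 ng/min
200.5364 ng/min × 60 min/hr = 12032.18 ng/hr
Concentration = 788 mcg ÷ 42 mL = 18.7619 mcg/mL = 18761.9 ng/mL
Rate = 12032.18 ng/hr ÷ 18761.9 ng/mL = 0.6413092 mL/hr
Volume infused = 0.6413092 mL/hr × 22.1 hr = 14.17293 mL
Volume remaining = 42 − 14.17293 = 27.82707 mL
Drug remaining = 27.82707 mL × 18761.9 ng/mL = 522088.8 ng = 522.0888 mcg

522 mcg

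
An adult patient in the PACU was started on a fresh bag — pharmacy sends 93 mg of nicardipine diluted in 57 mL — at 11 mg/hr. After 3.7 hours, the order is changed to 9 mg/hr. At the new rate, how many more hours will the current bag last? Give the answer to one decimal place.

5.8 hours

Initial rate:
Concentration = 93 mg ÷ 57 mL = 1.631579 mg/mL
Rate = 11 mg/hr ÷ 1.631579 mg/mL = 6.741935 mL/hr
Volume infused so far = 6.741935 mL/hr × 3.7 hr = 24.94516 mL
Volume remaining = 57 − 24.94516 = 32.05484 mL
New rate:
Rate = 9 mg/hr ÷ 1.631579 mg/mL = 5.516129 mL/hr
Time remaining = 32.05484 mL ÷ 5.516129 mL/hr = 5.811111 hr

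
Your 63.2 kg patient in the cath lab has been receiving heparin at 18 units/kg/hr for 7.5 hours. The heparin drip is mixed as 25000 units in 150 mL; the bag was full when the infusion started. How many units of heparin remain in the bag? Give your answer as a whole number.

Dose = 18 units/kg/hr × 63.2 kg = 1137.6 units/hr
Concentration = 25000 units ÷ 150 mL = 166.6667 units/mL
Rate = 1137.6 units/hr ÷ 166.6667 units/mL = 6.8256 mL/hr
Volume infused = 6.8256 mL/hr × 7.5 hr = 51.192 mL
Volume remaining = 150 − 51.192 = 98.808 mL
Drug remaining = 98.808 mL × 166.6667 units/mL = 16468 units

16468 units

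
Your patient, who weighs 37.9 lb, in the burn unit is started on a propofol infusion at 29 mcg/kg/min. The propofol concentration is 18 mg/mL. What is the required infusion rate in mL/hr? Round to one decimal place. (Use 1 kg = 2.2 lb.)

1.7 mL/hr

Weight = 37.9 lb ÷ 2.2 lb/kg = 17.22727 kg
Dose = 29 mcg/kg/min × 17.22727 kg = 499.5909 mcg/min
499.5909 mcg/min × 60 min/hr = 29975.45 mcg/hr
Concentration = 18 mg/mL = 18000 mcg/mL
Rate = 29975.45 mcg/hr ÷ 18000 mcg/mL = 1.665303 mL/hr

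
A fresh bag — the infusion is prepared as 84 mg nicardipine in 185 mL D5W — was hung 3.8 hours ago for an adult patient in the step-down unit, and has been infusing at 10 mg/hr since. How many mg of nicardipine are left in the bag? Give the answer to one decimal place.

46.0 mg

Concentration = 84 mg ÷ 185 mL = 0.4540541 mg/mL
Rate = 10 mg/hr ÷ 0.4540541 mg/mL = 22.02381 mL/hr
Volume infused = 22.02381 mL/hr × 3.8 hr = 83.69048 mL
Volume remaining = 185 − 83.69048 = 101.3095 mL
Drug remaining = 101.3095 mL × 0.4540541 mg/mL = 46 mg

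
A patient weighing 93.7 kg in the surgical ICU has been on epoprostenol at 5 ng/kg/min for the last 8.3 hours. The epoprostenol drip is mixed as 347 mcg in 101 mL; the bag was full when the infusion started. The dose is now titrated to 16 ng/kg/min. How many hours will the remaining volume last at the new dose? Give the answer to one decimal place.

Initial rate:
Dose = 5 ng/kg/min × 93.7 kg = 468.5 ng/min
468.5 ng/min × 60 min/hr = 28110 ng/hr
Concentration = 347 mcg ÷ 101 mL = 3.435644 mcg/mL = 3435.644 ng/mL
Rate = 28110 ng/hr ÷ 3435.644 ng/mL = 8.181873 mL/hr
Volume infused so far = 8.181873 mL/hr × 8.3 hr = 67.90955 mL
Volume remaining = 101 − 67.90955 = 33.09045 mL
New rate:
Dose = 16 ng/kg/min × 93.7 kg = 1499.2 ng/min
1499.2 ng/min × 60 min/hr = 89952 ng/hr
Rate = 89952 ng/hr ÷ 3435.644 ng/mL = 26.18199 mL/hr
Time remaining = 33.09045 mL ÷ 26.18199 mL/hr = 1.263863 hr

1.3 hours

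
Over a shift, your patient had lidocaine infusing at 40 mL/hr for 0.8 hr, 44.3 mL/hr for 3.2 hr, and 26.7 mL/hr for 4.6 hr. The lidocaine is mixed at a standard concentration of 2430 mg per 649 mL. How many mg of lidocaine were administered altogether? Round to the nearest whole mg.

Concentration = 2430 mg ÷ 649 mL = 3.744222 mg/mL
Stage 1: 40 mL/hr × 0.8 hr = 32 mL → 32 mL × 3.744222 mg/mL = 119.8151 mg
Stage 2: 44.3 mL/hr × 3.2 hr = 141.76 mL → 141.76 mL × 3.744222 mg/mL = 530.7809 mg
Stage 3: 26.7 mL/hr × 4.6 hr = 122.82 mL → 122.82 mL × 3.744222 mg/mL = 459.8653 mg
Total = 119.8151 + 530.7809 + 459.8653 = 1110.461 mg

1110 mg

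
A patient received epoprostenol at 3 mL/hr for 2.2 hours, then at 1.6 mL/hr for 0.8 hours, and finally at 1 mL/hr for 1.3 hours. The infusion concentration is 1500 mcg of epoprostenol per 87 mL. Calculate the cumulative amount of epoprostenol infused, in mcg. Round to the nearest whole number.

Concentration = 1500 mcg ÷ 87 mL = 17.24138 mcg/mL
Stage 1: 3 mL/hr × 2.2 hr = 6.6 mL → 6.6 mL × 17.24138 mcg/mL = 113.7931 mcg
Stage 2: 1.6 mL/hr × 0.8 hr = 1.28 mL → 1.28 mL × 17.24138 mcg/mL = 22.06897 mcg
Stage 3: 1 mL/hr × 1.3 hr = 1.3 mL → 1.3 mL × 17.24138 mcg/mL = 22.41379 mcg
Total = 113.7931 + 22.06897 + 22.41379 = 158.2759 mcg

158 mcg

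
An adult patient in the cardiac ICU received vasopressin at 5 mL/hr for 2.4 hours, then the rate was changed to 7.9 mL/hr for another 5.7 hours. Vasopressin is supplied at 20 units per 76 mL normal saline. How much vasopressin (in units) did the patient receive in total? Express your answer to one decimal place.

Concentration = 20 units ÷ 76 mL = 0.2631579 units/mL
Stage 1: 5 mL/hr × 2.4 hr = 12 mL → 12 mL × 0.2631579 units/mL = 3.157895 units
Stage 2: 7.9 mL/hr × 5.7 hr = 45.03 mL → 45.03 mL × 0.2631579 units/mL = 11.85 units
Total = 3.157895 + 11.85 = 15.00789 units

15.0 units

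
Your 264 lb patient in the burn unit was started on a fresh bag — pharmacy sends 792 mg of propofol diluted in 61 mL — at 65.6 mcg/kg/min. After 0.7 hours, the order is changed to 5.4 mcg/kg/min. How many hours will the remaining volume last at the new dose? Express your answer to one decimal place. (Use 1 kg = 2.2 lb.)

11.9 hours

Initial rate:
Weight = 264 lb ÷ 2.2 lb/kg = 120 kg
Dose = 65.6 mcg/kg/min × 120 kg = 7872 mcg/min
7872 mcg/min × 60 min/hr = 472320 mcg/hr
Concentration = 792 mg ÷ 61 mL = 12.98361 mg/mL = 12983.61 mcg/mL
Rate = 472320 mcg/hr ÷ 12983.61 mcg/mL = 36.37818 mL/hr
Volume infused so far = 36.37818 mL/hr × 0.7 hr = 25.46473 mL
Volume remaining = 61 − 25.46473 = 35.53527 mL
New rate:
Dose = 5.4 mcg/kg/min × 120 kg = 648 mcg/min
648 mcg/min × 60 min/hr = 38880 mcg/hr
Rate = 38880 mcg/hr ÷ 12983.61 mcg/mL = 2.994545 mL/hr
Time remaining = 35.53527 mL ÷ 2.994545 mL/hr = 11.86667 hr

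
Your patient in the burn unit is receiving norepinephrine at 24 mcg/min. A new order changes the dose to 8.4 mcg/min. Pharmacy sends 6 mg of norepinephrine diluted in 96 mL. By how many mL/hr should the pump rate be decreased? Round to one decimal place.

15.0 mL/hr

At the current dose:
24 mcg/min × 60 min/hr = 1440 mcg/hr
Concentration = 6 mg ÷ 96 mL = 0.0625 mg/mL = 62.5 mcg/mL
Rate = 1440 mcg/hr ÷ 62.5 mcg/mL = 23.04 mL/hr
At the new dose:
8.4 mcg/min × 60 min/hr = 504 mcg/hr
Rate = 504 mcg/hr ÷ 62.5 mcg/mL = 8.064 mL/hr
Change = 8.064 − 23.04 = -14.976 mL/hr → 14.976 mL/hr decrease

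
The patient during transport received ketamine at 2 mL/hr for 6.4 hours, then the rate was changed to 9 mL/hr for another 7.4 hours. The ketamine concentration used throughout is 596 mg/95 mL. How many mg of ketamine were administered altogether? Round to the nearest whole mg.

498 mg

Concentration = 596 mg ÷ 95 mL = 6.273684 mg/mL
Stage 1: 2 mL/hr × 6.4 hr = 12.8 mL → 12.8 mL × 6.273684 mg/mL = 80.30316 mg
Stage 2: 9 mL/hr × 7.4 hr = 66.6 mL → 66.6 mL × 6.273684 mg/mL = 417.8274 mg
Total = 80.30316 + 417.8274 = 498.1305 mg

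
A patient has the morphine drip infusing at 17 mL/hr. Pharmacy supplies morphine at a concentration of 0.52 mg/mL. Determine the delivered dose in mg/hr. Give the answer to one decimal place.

8.8 mg/hr

Drug rate = 17 mL/hr × 0.52 mg/mL = 8.84 mg/hr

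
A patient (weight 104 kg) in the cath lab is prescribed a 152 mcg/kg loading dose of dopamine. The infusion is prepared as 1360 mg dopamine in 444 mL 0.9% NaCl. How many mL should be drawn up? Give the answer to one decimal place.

5.2 mL

Dose = 152 mcg/kg × 104 kg = 15808 mcg
Concentration = 1360 mg ÷ 444 mL = 3.063063 mg/mL = 3063.063 mcg/mL
Volume = 15808 mcg ÷ 3063.063 mcg/mL = 5.160847 mL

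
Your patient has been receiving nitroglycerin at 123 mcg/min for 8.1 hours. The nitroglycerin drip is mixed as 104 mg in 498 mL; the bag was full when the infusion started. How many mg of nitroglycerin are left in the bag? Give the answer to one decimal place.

44.2 mg

123 mcg/min × 60 min/hr = 7380 mcg/hr
Concentration = 104 mg ÷ 498 mL = 0.2088353 mg/mL = 208.8353 mcg/mL
Rate = 7380 mcg/hr ÷ 208.8353 mcg/mL = 35.33885 mL/hr
Volume infused = 35.33885 mL/hr × 8.1 hr = 286.2447 mL
Volume remaining = 498 − 286.2447 = 211.7553 mL
Drug remaining = 211.7553 mL × 208.8353 mcg/mL = 44222 mcg = 44.222 mg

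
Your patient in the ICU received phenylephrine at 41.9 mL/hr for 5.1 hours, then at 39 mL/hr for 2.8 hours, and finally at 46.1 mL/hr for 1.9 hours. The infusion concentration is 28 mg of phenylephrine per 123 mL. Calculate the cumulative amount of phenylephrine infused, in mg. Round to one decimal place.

Concentration = 28 mg ÷ 123 mL = 0.2276423 mg/mL
Stage 1: 41.9 mL/hr × 5.1 hr = 213.69 mL → 213.69 mL × 0.2276423 mg/mL = 48.64488 mg
Stage 2: 39 mL/hr × 2.8 hr = 109.2 mL → 109.2 mL × 0.2276423 mg/mL = 24.85854 mg
Stage 3: 46.1 mL/hr × 1.9 hr = 87.59 mL → 87.59 mL × 0.2276423 mg/mL = 19.93919 mg
Total = 48.64488 + 24.85854 + 19.93919 = 93.4426 mg

93.4 mg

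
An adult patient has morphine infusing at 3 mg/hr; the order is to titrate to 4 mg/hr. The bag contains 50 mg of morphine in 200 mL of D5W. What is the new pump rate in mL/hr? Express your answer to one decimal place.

Concentration = 50 mg ÷ 200 mL = 0.25 mg/mL
Rate = 4 mg/hr ÷ 0.25 mg/mL = 16 mL/hr

16.0 mL/hr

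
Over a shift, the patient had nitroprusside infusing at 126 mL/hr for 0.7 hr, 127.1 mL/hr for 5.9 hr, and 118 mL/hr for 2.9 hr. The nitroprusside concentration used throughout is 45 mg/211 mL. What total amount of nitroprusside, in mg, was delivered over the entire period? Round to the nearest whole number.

252 mg

Concentration = 45 mg ÷ 211 mL = 0.2132701 mg/mL
Stage 1: 126 mL/hr × 0.7 hr = 88.2 mL → 88.2 mL × 0.2132701 mg/mL = 18.81043 mg
Stage 2: 127.1 mL/hr × 5.9 hr = 749.89 mL → 749.89 mL × 0.2132701 mg/mL = 159.9291 mg
Stage 3: 118 mL/hr × 2.9 hr = 342.2 mL → 342.2 mL × 0.2132701 mg/mL = 72.98104 mg
Total = 18.81043 + 159.9291 + 72.98104 = 251.7206 mg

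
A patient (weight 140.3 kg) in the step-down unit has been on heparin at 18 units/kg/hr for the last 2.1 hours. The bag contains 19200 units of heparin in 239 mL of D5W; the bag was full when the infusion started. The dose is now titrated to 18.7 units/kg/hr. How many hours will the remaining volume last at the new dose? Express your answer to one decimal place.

5.3 hours

Initial rate:
Dose = 18 units/kg/hr × 140.3 kg = 2525.4 units/hr
Concentration = 19200 units ÷ 239 mL = 80.33473 units/mL
Rate = 2525.4 units/hr ÷ 80.33473 units/mL = 31.43597 mL/hr
Volume infused so far = 31.43597 mL/hr × 2.1 hr = 66.01553 mL
Volume remaining = 239 − 66.01553 = 172.9845 mL
New rate:
Dose = 18.7 units/kg/hr × 140.3 kg = 2623.61 units/hr
Rate = 2623.61 units/hr ÷ 80.33473 units/mL = 32.65848 mL/hr
Time remaining = 172.9845 mL ÷ 32.65848 mL/hr = 5.29677 hr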